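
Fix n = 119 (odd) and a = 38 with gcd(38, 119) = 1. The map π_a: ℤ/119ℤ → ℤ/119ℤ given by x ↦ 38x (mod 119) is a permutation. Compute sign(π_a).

-1

Orbit of 55 under x↦38x: [55, 67, 47, 1, 38, 16, 13]… (length divides ord_119(38)).
The orbit structure of x ↦ 38x mod 119: 14 orbits of sizes [12, 12, 12, 12, 12, 12, 12, 12, 6, 4, 4, 4, 4, 1].
sign(π) = (−1)^{n − #cycles} = (−1)^{119−14} = (−1)^105 = -1.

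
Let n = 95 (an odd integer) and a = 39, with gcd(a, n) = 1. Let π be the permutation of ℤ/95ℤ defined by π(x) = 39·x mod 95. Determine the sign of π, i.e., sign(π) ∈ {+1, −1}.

Start at x=39: 39 → 1 → 39 (one orbit).
Cycle lengths of π_39 on ℤ/95ℤ: [2, 2, 2, 2, 2, 2, 2, 2, 2, 2, 2, 2, 2, 2, 2, 2, 2, 2, 2, 2, 2, 2, 2, 2, 2, 2, 2, 2, 2, 2, 2, 2, 2, 2, 2, 2, 2, 2, 1, 1, 1, 1, 1, 1, 1, 1, 1, 1, 1, 1, 1, 1, 1, 1, 1, 1, 1]; 57 cycles in total.
n − c = 95 − 57 = 38; sign = (−1)^38 = +1.

+1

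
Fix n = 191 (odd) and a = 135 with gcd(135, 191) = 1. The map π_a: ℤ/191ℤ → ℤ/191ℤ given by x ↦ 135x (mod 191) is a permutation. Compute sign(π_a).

+1

Start at x=79: 79 → 160 → 17 → 3 → 23 → 49 → 121 → … (one orbit).
The orbit structure of x ↦ 135x mod 191: 3 orbits of sizes [95, 95, 1].
n − c = 191 − 3 = 188; sign = (−1)^188 = +1.
The Jacobi symbol (135|191) = +1 (Zolotarev) agrees.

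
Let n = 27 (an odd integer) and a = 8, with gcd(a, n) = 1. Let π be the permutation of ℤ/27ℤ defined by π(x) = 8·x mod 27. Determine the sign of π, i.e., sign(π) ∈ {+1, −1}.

-1

Start at x=19: 19 → 17 → 1 → 8 → 10 → 26 → 19 (one orbit).
Cycle type of π: 6×3 + 2×4 + 1; total 8 cycles.
Σ(ℓ_i−1) = 27−8 = 19; sign = (−1)^19 = -1.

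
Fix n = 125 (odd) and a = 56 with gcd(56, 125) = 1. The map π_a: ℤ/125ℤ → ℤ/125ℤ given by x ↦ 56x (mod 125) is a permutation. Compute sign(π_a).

Orbit of 101 under x↦56x: [101, 31, 111, 91, 96, 1, 56]… (length divides ord_125(56)).
Decompose π into cycles: lengths [25, 25, 25, 25, 5, 5, 5, 5, 1, 1, 1, 1, 1] (13 cycles, including the fixed point 0).
n − c = 125 − 13 = 112; sign = (−1)^112 = +1.
Zolotarev: (56|125) = +1, matching the cycle-count sign.

+1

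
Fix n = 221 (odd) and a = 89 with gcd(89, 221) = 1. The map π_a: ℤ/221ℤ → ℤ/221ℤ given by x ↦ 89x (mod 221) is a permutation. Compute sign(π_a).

-1

Orbit of 186 under x↦89x: [186, 200, 120, 72, 220, 132, 35]… (length divides ord_221(89)).
π_89 has 22 disjoint cycles with lengths [12, 12, 12, 12, 12, 12, 12, 12, 12, 12, 12, 12, 12, 12, 12, 12, 12, 4, 4, 4, 4, 1] on {0,…,220}.
With 22 cycles on 221 points, sign = (−1)^{221−22} = -1.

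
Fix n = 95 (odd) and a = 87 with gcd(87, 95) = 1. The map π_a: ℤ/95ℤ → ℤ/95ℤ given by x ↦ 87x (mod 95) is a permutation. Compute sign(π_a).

Orbit of 26 under x↦87x: [26, 77, 49, 83, 1, 87, 64]… (length divides ord_95(87)).
14 cycles of lengths [12, 12, 12, 12, 12, 12, 4, 3, 3, 3, 3, 3, 3, 1].
Σ(ℓ_i−1) = 95−14 = 81; sign = (−1)^81 = -1.

-1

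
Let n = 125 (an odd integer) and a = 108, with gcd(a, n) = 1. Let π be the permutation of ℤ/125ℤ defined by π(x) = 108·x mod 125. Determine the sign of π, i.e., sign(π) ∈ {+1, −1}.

Trace 123: π^k(123) = [123, 34, 47, 76, 83, 89, 112] for k=0..6.
Decompose π into cycles: lengths [100, 20, 4, 1] (4 cycles, including the fixed point 0).
Σ(ℓ_i−1) = 125−4 = 121; sign = (−1)^121 = -1.
The Jacobi symbol (108|125) = -1 (Zolotarev) agrees.

-1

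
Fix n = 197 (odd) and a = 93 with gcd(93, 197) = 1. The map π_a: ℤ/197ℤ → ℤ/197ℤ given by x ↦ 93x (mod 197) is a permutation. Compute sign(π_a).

+1

Trace 33: π^k(33) = [33, 114, 161, 1, 93, 178, 6] for k=0..6.
π_93 has 15 disjoint cycles with lengths [14, 14, 14, 14, 14, 14, 14, 14, 14, 14, 14, 14, 14, 14, 1] on {0,…,196}.
15 cycles on 197: each ℓ→(−1)^(ℓ−1), product (−1)^182 = +1.
The Jacobi symbol (93|197) = +1 (Zolotarev) agrees.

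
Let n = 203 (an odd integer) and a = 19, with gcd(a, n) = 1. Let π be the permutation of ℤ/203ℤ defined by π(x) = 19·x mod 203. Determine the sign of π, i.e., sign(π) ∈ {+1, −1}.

Orbit of 166 under x↦19x: [166, 109, 41, 170, 185, 64, 201]… (length divides ord_203(19)).
Cycle type of π: 84×2 + 28 + 6 + 1; total 5 cycles.
With 5 cycles on 203 points, sign = (−1)^{203−5} = +1.

+1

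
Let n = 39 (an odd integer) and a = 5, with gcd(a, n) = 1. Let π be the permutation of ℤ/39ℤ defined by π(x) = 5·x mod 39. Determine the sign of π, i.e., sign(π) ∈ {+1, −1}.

Trace 5: π^k(5) = [5, 25, 8, 1] for k=0..3.
π_5 has 11 disjoint cycles with lengths [4, 4, 4, 4, 4, 4, 4, 4, 4, 2, 1] on {0,…,38}.
With 11 cycles on 39 points, sign = (−1)^{39−11} = +1.
Check: (5/39) = +1 by Zolotarev.

+1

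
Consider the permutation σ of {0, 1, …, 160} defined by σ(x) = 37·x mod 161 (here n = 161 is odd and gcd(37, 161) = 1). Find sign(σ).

-1

Orbit of 78 under x↦37x: [78, 149, 39, 155, 100, 158, 50]… (length divides ord_161(37)).
6 cycles of lengths [66, 66, 22, 3, 3, 1].
Σ(ℓ_i−1) = 161−6 = 155; sign = (−1)^155 = -1.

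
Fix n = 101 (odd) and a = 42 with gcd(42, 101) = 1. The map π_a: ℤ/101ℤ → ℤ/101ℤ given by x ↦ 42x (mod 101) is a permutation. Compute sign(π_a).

-1

Orbit of 17 under x↦42x: [17, 7, 92, 26, 82, 10, 16]… (length divides ord_101(42)).
π_42 has 2 disjoint cycles with lengths [100, 1] on {0,…,100}.
2 cycles on 101: each ℓ→(−1)^(ℓ−1), product (−1)^99 = -1.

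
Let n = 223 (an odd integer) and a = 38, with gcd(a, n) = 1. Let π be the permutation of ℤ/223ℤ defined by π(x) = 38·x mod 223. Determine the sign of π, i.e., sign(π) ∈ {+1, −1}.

Trace 212: π^k(212) = [212, 28, 172, 69, 169, 178, 74] for k=0..6.
The orbit structure of x ↦ 38x mod 223: 3 orbits of sizes [111, 111, 1].
Σ(ℓ_i−1) = 223−3 = 220; sign = (−1)^220 = +1.
(38|223)_J = +1 (Zolotarev's lemma cross-check).

+1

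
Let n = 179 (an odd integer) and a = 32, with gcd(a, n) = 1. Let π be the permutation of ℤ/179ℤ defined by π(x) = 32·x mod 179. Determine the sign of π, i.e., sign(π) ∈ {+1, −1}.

-1

Trace 139: π^k(139) = [139, 152, 31, 97, 61, 162, 172] for k=0..6.
Cycle lengths of π_32 on ℤ/179ℤ: [178, 1]; 2 cycles in total.
179 − 2 = 177 transpositions; sign(π) = (−1)^177 = -1.
The Jacobi symbol (32|179) = -1 (Zolotarev) agrees.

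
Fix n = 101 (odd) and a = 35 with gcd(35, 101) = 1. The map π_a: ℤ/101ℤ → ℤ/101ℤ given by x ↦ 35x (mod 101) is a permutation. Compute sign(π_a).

Trace 38: π^k(38) = [38, 17, 90, 19, 59, 45, 60] for k=0..6.
Cycle lengths of π_35 on ℤ/101ℤ: [100, 1]; 2 cycles in total.
Σ(ℓ_i−1) = 101−2 = 99; sign = (−1)^99 = -1.
Check: (35/101) = -1 by Zolotarev.

-1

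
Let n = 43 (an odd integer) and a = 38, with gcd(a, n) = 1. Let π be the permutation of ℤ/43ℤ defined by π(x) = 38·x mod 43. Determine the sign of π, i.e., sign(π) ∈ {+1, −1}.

Orbit of 15 under x↦38x: [15, 11, 31, 17, 1, 38, 25]… (length divides ord_43(38)).
3 cycles of lengths [21, 21, 1].
Σ(ℓ_i−1) = 43−3 = 40; sign = (−1)^40 = +1.

+1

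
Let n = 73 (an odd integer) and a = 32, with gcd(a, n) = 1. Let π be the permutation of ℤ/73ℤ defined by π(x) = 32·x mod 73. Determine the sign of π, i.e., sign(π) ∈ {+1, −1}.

Start at x=4: 4 → 55 → 8 → 37 → 16 → 1 → 32 → … (one orbit).
The orbit structure of x ↦ 32x mod 73: 9 orbits of sizes [9, 9, 9, 9, 9, 9, 9, 9, 1].
73 − 9 = 64 transpositions; sign(π) = (−1)^64 = +1.

+1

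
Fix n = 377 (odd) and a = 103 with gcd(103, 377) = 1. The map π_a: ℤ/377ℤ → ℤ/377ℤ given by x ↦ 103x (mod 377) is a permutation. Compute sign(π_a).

+1

Orbit of 326 under x↦103x: [326, 25, 313, 194, 1, 103, 53]… (length divides ord_377(103)).
Cycle type of π: 14×24 + 7×4 + 2×6 + 1; total 35 cycles.
377 − 35 = 342 transpositions; sign(π) = (−1)^342 = +1.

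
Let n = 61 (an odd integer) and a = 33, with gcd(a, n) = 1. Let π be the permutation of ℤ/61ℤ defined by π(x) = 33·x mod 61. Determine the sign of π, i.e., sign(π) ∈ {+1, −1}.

-1

Orbit of 53 under x↦33x: [53, 41, 11, 58, 23, 27, 37]… (length divides ord_61(33)).
4 cycles of lengths [20, 20, 20, 1].
61 − 4 = 57 transpositions; sign(π) = (−1)^57 = -1.
Via Zolotarev, sign(π_{33}) = (33|61) = -1.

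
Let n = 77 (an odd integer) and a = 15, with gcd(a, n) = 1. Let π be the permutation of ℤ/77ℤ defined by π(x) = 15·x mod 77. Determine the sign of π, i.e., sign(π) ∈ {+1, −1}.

Orbit of 64 under x↦15x: [64, 36, 1, 15, 71]… (length divides ord_77(15)).
Cycle type of π: 5×14 + 1×7; total 21 cycles.
With 21 cycles on 77 points, sign = (−1)^{77−21} = +1.
Zolotarev: (15|77) = +1, matching the cycle-count sign.

+1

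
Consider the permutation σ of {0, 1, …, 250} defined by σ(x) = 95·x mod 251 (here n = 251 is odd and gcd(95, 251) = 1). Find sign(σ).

Orbit of 35 under x↦95x: [35, 62, 117, 71, 219, 223, 101]… (length divides ord_251(95)).
Cycle type of π: 250 + 1; total 2 cycles.
sign(π) = (−1)^{n − #cycles} = (−1)^{251−2} = (−1)^249 = -1.

-1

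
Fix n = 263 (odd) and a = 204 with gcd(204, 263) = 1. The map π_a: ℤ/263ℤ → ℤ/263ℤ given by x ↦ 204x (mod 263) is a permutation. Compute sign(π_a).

+1

Trace 157: π^k(157) = [157, 205, 3, 86, 186, 72, 223] for k=0..6.
3 cycles of lengths [131, 131, 1].
3 cycles on 263: each ℓ→(−1)^(ℓ−1), product (−1)^260 = +1.
Check: (204/263) = +1 by Zolotarev.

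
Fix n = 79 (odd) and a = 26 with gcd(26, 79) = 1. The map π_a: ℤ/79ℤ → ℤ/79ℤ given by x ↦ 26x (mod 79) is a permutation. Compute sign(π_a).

Orbit of 65 under x↦26x: [65, 31, 16, 21, 72, 55, 8]… (length divides ord_79(26)).
π_26 has 3 disjoint cycles with lengths [39, 39, 1] on {0,…,78}.
sign(π) = (−1)^{n − #cycles} = (−1)^{79−3} = (−1)^76 = +1.
(26|79)_J = +1 (Zolotarev's lemma cross-check).

+1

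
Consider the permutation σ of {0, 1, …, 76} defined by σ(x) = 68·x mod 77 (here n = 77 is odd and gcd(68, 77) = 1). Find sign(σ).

+1

Trace 73: π^k(73) = [73, 36, 61, 67, 13, 37, 52] for k=0..6.
5 cycles of lengths [30, 30, 10, 6, 1].
n − c = 77 − 5 = 72; sign = (−1)^72 = +1.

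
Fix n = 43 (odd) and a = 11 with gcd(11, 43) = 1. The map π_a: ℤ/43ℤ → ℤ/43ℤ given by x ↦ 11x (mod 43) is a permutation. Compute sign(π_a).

+1

Trace 35: π^k(35) = [35, 41, 21, 16, 4, 1, 11] for k=0..6.
Cycle lengths of π_11 on ℤ/43ℤ: [7, 7, 7, 7, 7, 7, 1]; 7 cycles in total.
n − c = 43 − 7 = 36; sign = (−1)^36 = +1.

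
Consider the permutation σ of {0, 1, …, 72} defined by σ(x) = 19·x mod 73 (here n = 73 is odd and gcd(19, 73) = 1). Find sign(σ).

+1

Trace 38: π^k(38) = [38, 65, 67, 32, 24, 18, 50] for k=0..6.
π_19 has 3 disjoint cycles with lengths [36, 36, 1] on {0,…,72}.
n − c = 73 − 3 = 70; sign = (−1)^70 = +1.
Check: (19/73) = +1 by Zolotarev.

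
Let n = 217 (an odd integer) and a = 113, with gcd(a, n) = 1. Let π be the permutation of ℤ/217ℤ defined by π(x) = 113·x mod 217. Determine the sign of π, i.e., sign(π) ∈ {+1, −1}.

+1

Orbit of 134 under x↦113x: [134, 169, 1, 113, 183, 64, 71]… (length divides ord_217(113)).
Cycle type of π: 15×14 + 1×7; total 21 cycles.
With 21 cycles on 217 points, sign = (−1)^{217−21} = +1.
(113|217)_J = +1 (Zolotarev's lemma cross-check).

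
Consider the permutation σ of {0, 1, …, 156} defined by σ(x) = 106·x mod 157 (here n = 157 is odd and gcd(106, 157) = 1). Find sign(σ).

Orbit of 106 under x↦106x: [106, 89, 14, 71, 147, 39, 52]… (length divides ord_157(106)).
Cycle type of π: 39×4 + 1; total 5 cycles.
5 cycles on 157: each ℓ→(−1)^(ℓ−1), product (−1)^152 = +1.
Via Zolotarev, sign(π_{106}) = (106|157) = +1.

+1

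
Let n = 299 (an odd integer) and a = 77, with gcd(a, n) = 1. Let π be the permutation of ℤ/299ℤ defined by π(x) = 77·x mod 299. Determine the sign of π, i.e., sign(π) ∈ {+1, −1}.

+1

Orbit of 170 under x↦77x: [170, 233, 1, 77, 248, 259, 209]… (length divides ord_299(77)).
Cycle type of π: 22×12 + 11×2 + 2×6 + 1; total 21 cycles.
21 cycles on 299: each ℓ→(−1)^(ℓ−1), product (−1)^278 = +1.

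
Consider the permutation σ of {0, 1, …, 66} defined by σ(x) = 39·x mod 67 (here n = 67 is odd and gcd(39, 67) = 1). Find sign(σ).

+1

Start at x=65: 65 → 56 → 40 → 19 → 4 → 22 → 54 → … (one orbit).
The orbit structure of x ↦ 39x mod 67: 3 orbits of sizes [33, 33, 1].
Σ(ℓ_i−1) = 67−3 = 64; sign = (−1)^64 = +1.
(39|67)_J = +1 (Zolotarev's lemma cross-check).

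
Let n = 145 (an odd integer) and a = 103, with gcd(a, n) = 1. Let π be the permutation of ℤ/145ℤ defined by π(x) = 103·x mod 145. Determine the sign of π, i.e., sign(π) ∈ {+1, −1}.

-1

Trace 112: π^k(112) = [112, 81, 78, 59, 132, 111, 123] for k=0..6.
10 cycles of lengths [28, 28, 28, 28, 7, 7, 7, 7, 4, 1].
10 cycles on 145: each ℓ→(−1)^(ℓ−1), product (−1)^135 = -1.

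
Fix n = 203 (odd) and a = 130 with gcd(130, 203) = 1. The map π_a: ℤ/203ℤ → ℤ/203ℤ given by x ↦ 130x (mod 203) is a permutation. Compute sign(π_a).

Trace 148: π^k(148) = [148, 158, 37, 141, 60, 86, 15] for k=0..6.
The orbit structure of x ↦ 130x mod 203: 6 orbits of sizes [84, 84, 28, 3, 3, 1].
203 − 6 = 197 transpositions; sign(π) = (−1)^197 = -1.
Via Zolotarev, sign(π_{130}) = (130|203) = -1.

-1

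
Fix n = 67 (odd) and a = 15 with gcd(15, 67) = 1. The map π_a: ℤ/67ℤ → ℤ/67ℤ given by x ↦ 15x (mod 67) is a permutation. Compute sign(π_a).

Orbit of 40 under x↦15x: [40, 64, 22, 62, 59, 14, 9]… (length divides ord_67(15)).
Decompose π into cycles: lengths [11, 11, 11, 11, 11, 11, 1] (7 cycles, including the fixed point 0).
67 − 7 = 60 transpositions; sign(π) = (−1)^60 = +1.
(15|67)_J = +1 (Zolotarev's lemma cross-check).

+1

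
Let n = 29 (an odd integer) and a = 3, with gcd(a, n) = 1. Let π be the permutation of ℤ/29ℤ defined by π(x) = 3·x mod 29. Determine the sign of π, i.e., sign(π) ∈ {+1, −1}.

Start at x=22: 22 → 8 → 24 → 14 → 13 → 10 → 1 → … (one orbit).
The orbit structure of x ↦ 3x mod 29: 2 orbits of sizes [28, 1].
29 − 2 = 27 transpositions; sign(π) = (−1)^27 = -1.
Check: (3/29) = -1 by Zolotarev.

-1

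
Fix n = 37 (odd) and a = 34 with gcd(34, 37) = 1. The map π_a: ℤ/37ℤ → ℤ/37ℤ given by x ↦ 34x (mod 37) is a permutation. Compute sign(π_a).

+1

Trace 9: π^k(9) = [9, 10, 7, 16, 26, 33, 12] for k=0..6.
Decompose π into cycles: lengths [9, 9, 9, 9, 1] (5 cycles, including the fixed point 0).
5 cycles on 37: each ℓ→(−1)^(ℓ−1), product (−1)^32 = +1.
Via Zolotarev, sign(π_{34}) = (34|37) = +1.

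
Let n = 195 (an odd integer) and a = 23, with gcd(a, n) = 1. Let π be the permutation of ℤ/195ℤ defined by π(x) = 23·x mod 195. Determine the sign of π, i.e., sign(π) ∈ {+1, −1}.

+1

Start at x=62: 62 → 61 → 38 → 94 → 17 → 1 → 23 → … (one orbit).
π_23 has 23 disjoint cycles with lengths [12, 12, 12, 12, 12, 12, 12, 12, 12, 12, 12, 12, 6, 6, 6, 6, 6, 6, 4, 4, 4, 2, 1] on {0,…,194}.
Σ(ℓ_i−1) = 195−23 = 172; sign = (−1)^172 = +1.
(23|195)_J = +1 (Zolotarev's lemma cross-check).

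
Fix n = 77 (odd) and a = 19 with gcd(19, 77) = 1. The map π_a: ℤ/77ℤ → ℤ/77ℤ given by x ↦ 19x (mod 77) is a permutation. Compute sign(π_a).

+1

Start at x=19: 19 → 53 → 6 → 37 → 10 → 36 → 68 → … (one orbit).
Cycle lengths of π_19 on ℤ/77ℤ: [30, 30, 10, 6, 1]; 5 cycles in total.
5 cycles on 77: each ℓ→(−1)^(ℓ−1), product (−1)^72 = +1.
Via Zolotarev, sign(π_{19}) = (19|77) = +1.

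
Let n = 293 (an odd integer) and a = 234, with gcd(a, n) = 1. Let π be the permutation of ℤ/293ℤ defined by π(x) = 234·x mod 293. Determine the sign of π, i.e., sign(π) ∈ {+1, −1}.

Start at x=240: 240 → 197 → 97 → 137 → 121 → 186 → 160 → … (one orbit).
Decompose π into cycles: lengths [146, 146, 1] (3 cycles, including the fixed point 0).
3 cycles on 293: each ℓ→(−1)^(ℓ−1), product (−1)^290 = +1.
Via Zolotarev, sign(π_{234}) = (234|293) = +1.

+1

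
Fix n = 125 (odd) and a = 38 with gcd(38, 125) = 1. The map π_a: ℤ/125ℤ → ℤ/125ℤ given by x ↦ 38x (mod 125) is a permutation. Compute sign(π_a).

-1

Orbit of 23 under x↦38x: [23, 124, 87, 56, 3, 114, 82]… (length divides ord_125(38)).
Cycle lengths of π_38 on ℤ/125ℤ: [100, 20, 4, 1]; 4 cycles in total.
sign(π) = (−1)^{n − #cycles} = (−1)^{125−4} = (−1)^121 = -1.
(38|125)_J = -1 (Zolotarev's lemma cross-check).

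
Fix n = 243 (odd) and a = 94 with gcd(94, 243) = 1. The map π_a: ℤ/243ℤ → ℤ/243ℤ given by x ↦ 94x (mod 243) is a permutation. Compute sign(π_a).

Orbit of 25 under x↦94x: [25, 163, 13, 7, 172, 130, 70]… (length divides ord_243(94)).
Cycle lengths of π_94 on ℤ/243ℤ: [81, 81, 27, 27, 9, 9, 3, 3, 1, 1, 1]; 11 cycles in total.
243 − 11 = 232 transpositions; sign(π) = (−1)^232 = +1.
(94|243)_J = +1 (Zolotarev's lemma cross-check).

+1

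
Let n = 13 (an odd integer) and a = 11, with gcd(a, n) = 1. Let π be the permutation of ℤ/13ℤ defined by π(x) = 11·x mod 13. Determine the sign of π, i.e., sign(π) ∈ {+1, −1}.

-1

Start at x=9: 9 → 8 → 10 → 6 → 1 → 11 → 4 → … (one orbit).
The orbit structure of x ↦ 11x mod 13: 2 orbits of sizes [12, 1].
sign(π) = (−1)^{n − #cycles} = (−1)^{13−2} = (−1)^11 = -1.
Via Zolotarev, sign(π_{11}) = (11|13) = -1.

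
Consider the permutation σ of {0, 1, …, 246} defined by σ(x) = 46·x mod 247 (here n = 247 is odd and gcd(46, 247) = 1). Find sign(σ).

+1

Orbit of 151 under x↦46x: [151, 30, 145, 1, 46, 140, 18]… (length divides ord_247(46)).
The orbit structure of x ↦ 46x mod 247: 23 orbits of sizes [12, 12, 12, 12, 12, 12, 12, 12, 12, 12, 12, 12, 12, 12, 12, 12, 12, 12, 12, 6, 6, 6, 1].
With 23 cycles on 247 points, sign = (−1)^{247−23} = +1.
(46|247)_J = +1 (Zolotarev's lemma cross-check).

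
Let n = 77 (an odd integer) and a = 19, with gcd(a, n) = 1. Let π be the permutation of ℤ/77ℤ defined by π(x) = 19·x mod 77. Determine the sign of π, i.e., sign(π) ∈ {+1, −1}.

+1

Trace 52: π^k(52) = [52, 64, 61, 4, 76, 58, 24] for k=0..6.
The orbit structure of x ↦ 19x mod 77: 5 orbits of sizes [30, 30, 10, 6, 1].
n − c = 77 − 5 = 72; sign = (−1)^72 = +1.
Via Zolotarev, sign(π_{19}) = (19|77) = +1.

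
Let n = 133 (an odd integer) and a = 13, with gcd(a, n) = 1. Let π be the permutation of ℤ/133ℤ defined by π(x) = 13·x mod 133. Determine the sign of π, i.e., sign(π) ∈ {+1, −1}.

Orbit of 48 under x↦13x: [48, 92, 132, 120, 97, 64, 34]… (length divides ord_133(13)).
11 cycles of lengths [18, 18, 18, 18, 18, 18, 18, 2, 2, 2, 1].
sign(π) = (−1)^{n − #cycles} = (−1)^{133−11} = (−1)^122 = +1.

+1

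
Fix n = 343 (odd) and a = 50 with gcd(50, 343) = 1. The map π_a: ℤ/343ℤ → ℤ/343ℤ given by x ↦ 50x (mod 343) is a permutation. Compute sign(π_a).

Trace 1: π^k(1) = [1, 50, 99, 148, 197, 246, 295] for k=0..6.
Cycle type of π: 7×42 + 1×49; total 91 cycles.
Σ(ℓ_i−1) = 343−91 = 252; sign = (−1)^252 = +1.
(50|343)_J = +1 (Zolotarev's lemma cross-check).

+1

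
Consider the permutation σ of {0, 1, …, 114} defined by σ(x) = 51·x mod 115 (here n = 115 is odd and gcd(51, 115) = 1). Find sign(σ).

-1

Trace 86: π^k(86) = [86, 16, 11, 101, 91, 41, 21] for k=0..6.
Decompose π into cycles: lengths [22, 22, 22, 22, 22, 1, 1, 1, 1, 1] (10 cycles, including the fixed point 0).
With 10 cycles on 115 points, sign = (−1)^{115−10} = -1.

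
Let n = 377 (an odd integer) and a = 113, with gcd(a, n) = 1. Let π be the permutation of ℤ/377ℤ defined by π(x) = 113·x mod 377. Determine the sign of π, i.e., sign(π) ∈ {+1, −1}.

-1

Trace 315: π^k(315) = [315, 157, 22, 224, 53, 334, 42] for k=0..6.
Cycle type of π: 84×4 + 28 + 3×4 + 1; total 10 cycles.
n − c = 377 − 10 = 367; sign = (−1)^367 = -1.
Via Zolotarev, sign(π_{113}) = (113|377) = -1.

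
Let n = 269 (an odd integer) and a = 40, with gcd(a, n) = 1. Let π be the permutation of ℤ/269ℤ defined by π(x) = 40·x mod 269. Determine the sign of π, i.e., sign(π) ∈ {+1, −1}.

Trace 24: π^k(24) = [24, 153, 202, 10, 131, 129, 49] for k=0..6.
Cycle lengths of π_40 on ℤ/269ℤ: [268, 1]; 2 cycles in total.
269 − 2 = 267 transpositions; sign(π) = (−1)^267 = -1.
Via Zolotarev, sign(π_{40}) = (40|269) = -1.

-1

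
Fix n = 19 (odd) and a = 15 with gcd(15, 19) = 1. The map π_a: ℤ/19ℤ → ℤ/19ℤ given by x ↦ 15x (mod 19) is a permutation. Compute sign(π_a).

Trace 16: π^k(16) = [16, 12, 9, 2, 11, 13, 5] for k=0..6.
2 cycles of lengths [18, 1].
With 2 cycles on 19 points, sign = (−1)^{19−2} = -1.
The Jacobi symbol (15|19) = -1 (Zolotarev) agrees.

-1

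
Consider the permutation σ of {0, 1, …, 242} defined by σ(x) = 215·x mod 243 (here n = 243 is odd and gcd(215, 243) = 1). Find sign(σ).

-1

Trace 28: π^k(28) = [28, 188, 82, 134, 136, 80, 190] for k=0..6.
The orbit structure of x ↦ 215x mod 243: 32 orbits of sizes [18, 18, 18, 18, 18, 18, 18, 18, 18, 6, 6, 6, 6, 6, 6, 6, 6, 6, 2, 2, 2, 2, 2, 2, 2, 2, 2, 2, 2, 2, 2, 1].
Σ(ℓ_i−1) = 243−32 = 211; sign = (−1)^211 = -1.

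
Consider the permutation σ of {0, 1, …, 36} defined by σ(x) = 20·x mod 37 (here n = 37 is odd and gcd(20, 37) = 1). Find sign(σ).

-1

Orbit of 26 under x↦20x: [26, 2, 3, 23, 16, 24, 36]… (length divides ord_37(20)).
Cycle lengths of π_20 on ℤ/37ℤ: [36, 1]; 2 cycles in total.
Σ(ℓ_i−1) = 37−2 = 35; sign = (−1)^35 = -1.
The Jacobi symbol (20|37) = -1 (Zolotarev) agrees.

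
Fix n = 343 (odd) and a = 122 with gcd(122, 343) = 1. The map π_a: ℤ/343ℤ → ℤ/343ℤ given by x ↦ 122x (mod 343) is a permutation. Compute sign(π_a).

Start at x=40: 40 → 78 → 255 → 240 → 125 → 158 → 68 → … (one orbit).
Cycle lengths of π_122 on ℤ/343ℤ: [294, 42, 6, 1]; 4 cycles in total.
sign(π) = (−1)^{n − #cycles} = (−1)^{343−4} = (−1)^339 = -1.
(122|343)_J = -1 (Zolotarev's lemma cross-check).

-1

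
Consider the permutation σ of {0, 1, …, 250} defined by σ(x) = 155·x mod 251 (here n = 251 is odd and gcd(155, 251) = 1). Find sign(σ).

+1

Orbit of 1 under x↦155x: [1, 155, 180, 39, 21, 243, 15]… (length divides ord_251(155)).
Cycle type of π: 125×2 + 1; total 3 cycles.
With 3 cycles on 251 points, sign = (−1)^{251−3} = +1.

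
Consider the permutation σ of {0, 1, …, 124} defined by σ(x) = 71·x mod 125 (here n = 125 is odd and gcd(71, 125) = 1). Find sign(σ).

Start at x=51: 51 → 121 → 91 → 86 → 106 → 26 → 96 → … (one orbit).
Decompose π into cycles: lengths [25, 25, 25, 25, 5, 5, 5, 5, 1, 1, 1, 1, 1] (13 cycles, including the fixed point 0).
n − c = 125 − 13 = 112; sign = (−1)^112 = +1.
Via Zolotarev, sign(π_{71}) = (71|125) = +1.

+1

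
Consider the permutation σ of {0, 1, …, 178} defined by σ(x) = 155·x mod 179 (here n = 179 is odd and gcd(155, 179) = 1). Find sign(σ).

+1

Trace 106: π^k(106) = [106, 141, 17, 129, 126, 19, 81] for k=0..6.
π_155 has 3 disjoint cycles with lengths [89, 89, 1] on {0,…,178}.
sign(π) = (−1)^{n − #cycles} = (−1)^{179−3} = (−1)^176 = +1.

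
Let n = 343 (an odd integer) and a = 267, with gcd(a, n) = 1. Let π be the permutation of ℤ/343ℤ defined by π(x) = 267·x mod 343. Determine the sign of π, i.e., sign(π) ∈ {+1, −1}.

+1

Orbit of 50 under x↦267x: [50, 316, 337, 113, 330, 302, 29]… (length divides ord_343(267)).
π_267 has 19 disjoint cycles with lengths [49, 49, 49, 49, 49, 49, 7, 7, 7, 7, 7, 7, 1, 1, 1, 1, 1, 1, 1] on {0,…,342}.
19 cycles on 343: each ℓ→(−1)^(ℓ−1), product (−1)^324 = +1.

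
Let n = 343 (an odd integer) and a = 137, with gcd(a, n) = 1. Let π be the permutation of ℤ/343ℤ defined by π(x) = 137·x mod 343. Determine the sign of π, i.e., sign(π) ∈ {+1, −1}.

Orbit of 134 under x↦137x: [134, 179, 170, 309, 144, 177, 239]… (length divides ord_343(137)).
7 cycles of lengths [147, 147, 21, 21, 3, 3, 1].
sign(π) = (−1)^{n − #cycles} = (−1)^{343−7} = (−1)^336 = +1.
Zolotarev: (137|343) = +1, matching the cycle-count sign.

+1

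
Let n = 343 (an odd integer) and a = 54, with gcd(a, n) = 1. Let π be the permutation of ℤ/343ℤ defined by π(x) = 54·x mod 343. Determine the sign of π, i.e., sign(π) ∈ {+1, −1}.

-1

Start at x=44: 44 → 318 → 22 → 159 → 11 → 251 → 177 → … (one orbit).
The orbit structure of x ↦ 54x mod 343: 4 orbits of sizes [294, 42, 6, 1].
sign(π) = (−1)^{n − #cycles} = (−1)^{343−4} = (−1)^339 = -1.
Via Zolotarev, sign(π_{54}) = (54|343) = -1.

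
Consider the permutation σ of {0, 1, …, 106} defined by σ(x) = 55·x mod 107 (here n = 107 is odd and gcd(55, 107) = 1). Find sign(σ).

Start at x=78: 78 → 10 → 15 → 76 → 7 → 64 → 96 → … (one orbit).
π_55 has 2 disjoint cycles with lengths [106, 1] on {0,…,106}.
Σ(ℓ_i−1) = 107−2 = 105; sign = (−1)^105 = -1.

-1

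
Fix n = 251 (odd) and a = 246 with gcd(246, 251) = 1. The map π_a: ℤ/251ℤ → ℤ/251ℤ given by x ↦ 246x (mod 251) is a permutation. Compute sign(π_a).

Start at x=241: 241 → 50 → 1 → 246 → 25 → 126 → 123 → … (one orbit).
Cycle type of π: 50×5 + 1; total 6 cycles.
sign(π) = (−1)^{n − #cycles} = (−1)^{251−6} = (−1)^245 = -1.
The Jacobi symbol (246|251) = -1 (Zolotarev) agrees.

-1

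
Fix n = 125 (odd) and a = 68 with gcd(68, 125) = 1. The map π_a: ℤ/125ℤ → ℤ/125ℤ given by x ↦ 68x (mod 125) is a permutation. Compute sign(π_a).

-1

Orbit of 68 under x↦68x: [68, 124, 57, 1]… (length divides ord_125(68)).
Cycle type of π: 4×31 + 1; total 32 cycles.
With 32 cycles on 125 points, sign = (−1)^{125−32} = -1.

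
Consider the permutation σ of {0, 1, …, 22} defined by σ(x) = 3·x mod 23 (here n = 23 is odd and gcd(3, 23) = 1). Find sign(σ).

+1

Start at x=13: 13 → 16 → 2 → 6 → 18 → 8 → 1 → … (one orbit).
3 cycles of lengths [11, 11, 1].
Σ(ℓ_i−1) = 23−3 = 20; sign = (−1)^20 = +1.
Via Zolotarev, sign(π_{3}) = (3|23) = +1.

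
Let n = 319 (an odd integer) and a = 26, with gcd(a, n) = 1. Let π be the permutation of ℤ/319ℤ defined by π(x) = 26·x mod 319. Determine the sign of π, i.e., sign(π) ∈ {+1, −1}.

-1

Trace 124: π^k(124) = [124, 34, 246, 16, 97, 289, 177] for k=0..6.
6 cycles of lengths [140, 140, 28, 5, 5, 1].
n − c = 319 − 6 = 313; sign = (−1)^313 = -1.
(26|319)_J = -1 (Zolotarev's lemma cross-check).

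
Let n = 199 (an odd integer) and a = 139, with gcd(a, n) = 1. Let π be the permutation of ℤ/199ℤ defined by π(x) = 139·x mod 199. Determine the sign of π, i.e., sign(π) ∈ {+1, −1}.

Trace 62: π^k(62) = [62, 61, 121, 103, 188, 63, 1] for k=0..6.
19 cycles of lengths [11, 11, 11, 11, 11, 11, 11, 11, 11, 11, 11, 11, 11, 11, 11, 11, 11, 11, 1].
19 cycles on 199: each ℓ→(−1)^(ℓ−1), product (−1)^180 = +1.
Via Zolotarev, sign(π_{139}) = (139|199) = +1.

+1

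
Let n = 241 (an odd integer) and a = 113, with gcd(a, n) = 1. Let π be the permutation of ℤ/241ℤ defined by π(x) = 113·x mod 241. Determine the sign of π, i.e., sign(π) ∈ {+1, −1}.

+1

Trace 30: π^k(30) = [30, 16, 121, 177, 239, 15, 8] for k=0..6.
π_113 has 11 disjoint cycles with lengths [24, 24, 24, 24, 24, 24, 24, 24, 24, 24, 1] on {0,…,240}.
sign(π) = (−1)^{n − #cycles} = (−1)^{241−11} = (−1)^230 = +1.
(113|241)_J = +1 (Zolotarev's lemma cross-check).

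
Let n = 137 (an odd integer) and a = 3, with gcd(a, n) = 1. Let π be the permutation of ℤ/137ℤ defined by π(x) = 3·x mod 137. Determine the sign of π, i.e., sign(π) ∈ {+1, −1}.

-1

Orbit of 130 under x↦3x: [130, 116, 74, 85, 118, 80, 103]… (length divides ord_137(3)).
Decompose π into cycles: lengths [136, 1] (2 cycles, including the fixed point 0).
Σ(ℓ_i−1) = 137−2 = 135; sign = (−1)^135 = -1.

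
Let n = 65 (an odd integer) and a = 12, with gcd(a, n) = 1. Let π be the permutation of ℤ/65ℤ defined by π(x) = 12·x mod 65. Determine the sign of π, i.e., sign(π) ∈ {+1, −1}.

-1

Orbit of 12 under x↦12x: [12, 14, 38, 1]… (length divides ord_65(12)).
Cycle lengths of π_12 on ℤ/65ℤ: [4, 4, 4, 4, 4, 4, 4, 4, 4, 4, 4, 4, 4, 2, 2, 2, 2, 2, 2, 1]; 20 cycles in total.
65 − 20 = 45 transpositions; sign(π) = (−1)^45 = -1.
The Jacobi symbol (12|65) = -1 (Zolotarev) agrees.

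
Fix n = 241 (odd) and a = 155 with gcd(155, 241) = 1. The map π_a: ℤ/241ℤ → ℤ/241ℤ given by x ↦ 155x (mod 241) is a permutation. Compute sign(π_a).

-1

Orbit of 216 under x↦155x: [216, 222, 188, 220, 119, 129, 233]… (length divides ord_241(155)).
Cycle type of π: 240 + 1; total 2 cycles.
2 cycles on 241: each ℓ→(−1)^(ℓ−1), product (−1)^239 = -1.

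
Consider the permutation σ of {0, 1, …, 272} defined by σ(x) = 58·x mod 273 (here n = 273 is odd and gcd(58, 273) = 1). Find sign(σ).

-1

Trace 100: π^k(100) = [100, 67, 64, 163, 172, 148, 121] for k=0..6.
30 cycles of lengths [12, 12, 12, 12, 12, 12, 12, 12, 12, 12, 12, 12, 12, 12, 12, 12, 12, 12, 12, 12, 12, 3, 3, 3, 3, 3, 3, 1, 1, 1].
Σ(ℓ_i−1) = 273−30 = 243; sign = (−1)^243 = -1.
The Jacobi symbol (58|273) = -1 (Zolotarev) agrees.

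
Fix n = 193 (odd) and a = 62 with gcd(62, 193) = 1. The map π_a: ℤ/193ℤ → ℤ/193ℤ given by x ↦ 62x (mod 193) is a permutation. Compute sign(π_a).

Orbit of 7 under x↦62x: [7, 48, 81, 4, 55, 129, 85]… (length divides ord_193(62)).
π_62 has 5 disjoint cycles with lengths [48, 48, 48, 48, 1] on {0,…,192}.
193 − 5 = 188 transpositions; sign(π) = (−1)^188 = +1.

+1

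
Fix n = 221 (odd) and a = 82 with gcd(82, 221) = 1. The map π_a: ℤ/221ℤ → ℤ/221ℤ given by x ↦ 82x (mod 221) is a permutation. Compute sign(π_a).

Trace 100: π^k(100) = [100, 23, 118, 173, 42, 129, 191] for k=0..6.
Cycle type of π: 48×4 + 16 + 6×2 + 1; total 8 cycles.
8 cycles on 221: each ℓ→(−1)^(ℓ−1), product (−1)^213 = -1.
Zolotarev: (82|221) = -1, matching the cycle-count sign.

-1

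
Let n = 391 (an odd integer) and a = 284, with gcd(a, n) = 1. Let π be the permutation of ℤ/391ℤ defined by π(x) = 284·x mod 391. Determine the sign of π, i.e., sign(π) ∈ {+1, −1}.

Orbit of 116 under x↦284x: [116, 100, 248, 52, 301, 246, 266]… (length divides ord_391(284)).
6 cycles of lengths [176, 176, 16, 11, 11, 1].
6 cycles on 391: each ℓ→(−1)^(ℓ−1), product (−1)^385 = -1.

-1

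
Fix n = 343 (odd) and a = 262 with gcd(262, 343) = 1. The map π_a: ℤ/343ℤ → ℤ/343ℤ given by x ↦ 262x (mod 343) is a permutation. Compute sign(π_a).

Orbit of 236 under x↦262x: [236, 92, 94, 275, 20, 95, 194]… (length divides ord_343(262)).
The orbit structure of x ↦ 262x mod 343: 4 orbits of sizes [294, 42, 6, 1].
n − c = 343 − 4 = 339; sign = (−1)^339 = -1.

-1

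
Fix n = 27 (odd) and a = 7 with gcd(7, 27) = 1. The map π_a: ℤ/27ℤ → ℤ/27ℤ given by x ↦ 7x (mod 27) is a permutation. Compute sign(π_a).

Orbit of 25 under x↦7x: [25, 13, 10, 16, 4, 1, 7]… (length divides ord_27(7)).
Decompose π into cycles: lengths [9, 9, 3, 3, 1, 1, 1] (7 cycles, including the fixed point 0).
7 cycles on 27: each ℓ→(−1)^(ℓ−1), product (−1)^20 = +1.
The Jacobi symbol (7|27) = +1 (Zolotarev) agrees.

+1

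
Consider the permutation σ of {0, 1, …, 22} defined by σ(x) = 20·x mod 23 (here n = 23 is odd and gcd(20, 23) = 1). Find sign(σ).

-1

Trace 19: π^k(19) = [19, 12, 10, 16, 21, 6, 5] for k=0..6.
π_20 has 2 disjoint cycles with lengths [22, 1] on {0,…,22}.
n − c = 23 − 2 = 21; sign = (−1)^21 = -1.
Via Zolotarev, sign(π_{20}) = (20|23) = -1.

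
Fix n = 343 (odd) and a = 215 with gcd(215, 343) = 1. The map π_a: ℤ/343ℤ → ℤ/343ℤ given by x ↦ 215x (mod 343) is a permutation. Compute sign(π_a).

Start at x=227: 227 → 99 → 19 → 312 → 195 → 79 → 178 → … (one orbit).
π_215 has 16 disjoint cycles with lengths [42, 42, 42, 42, 42, 42, 42, 6, 6, 6, 6, 6, 6, 6, 6, 1] on {0,…,342}.
sign(π) = (−1)^{n − #cycles} = (−1)^{343−16} = (−1)^327 = -1.

-1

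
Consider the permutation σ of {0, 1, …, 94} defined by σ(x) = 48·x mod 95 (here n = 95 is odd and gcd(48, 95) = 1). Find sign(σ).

Trace 24: π^k(24) = [24, 12, 6, 3, 49, 72, 36] for k=0..6.
The orbit structure of x ↦ 48x mod 95: 5 orbits of sizes [36, 36, 18, 4, 1].
With 5 cycles on 95 points, sign = (−1)^{95−5} = +1.

+1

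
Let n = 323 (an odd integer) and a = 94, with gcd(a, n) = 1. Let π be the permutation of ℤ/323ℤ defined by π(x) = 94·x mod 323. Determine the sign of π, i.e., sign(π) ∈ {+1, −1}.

-1

Orbit of 305 under x↦94x: [305, 246, 191, 189, 1, 94, 115]… (length divides ord_323(94)).
48 cycles of lengths [8, 8, 8, 8, 8, 8, 8, 8, 8, 8, 8, 8, 8, 8, 8, 8, 8, 8, 8, 8, 8, 8, 8, 8, 8, 8, 8, 8, 8, 8, 8, 8, 8, 8, 8, 8, 8, 8, 2, 2, 2, 2, 2, 2, 2, 2, 2, 1].
323 − 48 = 275 transpositions; sign(π) = (−1)^275 = -1.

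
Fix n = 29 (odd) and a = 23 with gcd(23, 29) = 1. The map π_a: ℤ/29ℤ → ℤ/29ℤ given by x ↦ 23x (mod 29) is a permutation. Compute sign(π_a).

+1

Trace 7: π^k(7) = [7, 16, 20, 25, 24, 1, 23] for k=0..6.
Cycle lengths of π_23 on ℤ/29ℤ: [7, 7, 7, 7, 1]; 5 cycles in total.
n − c = 29 − 5 = 24; sign = (−1)^24 = +1.
Check: (23/29) = +1 by Zolotarev.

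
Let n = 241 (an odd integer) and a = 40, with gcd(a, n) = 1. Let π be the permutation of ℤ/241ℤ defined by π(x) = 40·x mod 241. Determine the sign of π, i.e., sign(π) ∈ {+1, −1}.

+1

Orbit of 150 under x↦40x: [150, 216, 205, 6, 240, 201, 87]… (length divides ord_241(40)).
The orbit structure of x ↦ 40x mod 241: 13 orbits of sizes [20, 20, 20, 20, 20, 20, 20, 20, 20, 20, 20, 20, 1].
sign(π) = (−1)^{n − #cycles} = (−1)^{241−13} = (−1)^228 = +1.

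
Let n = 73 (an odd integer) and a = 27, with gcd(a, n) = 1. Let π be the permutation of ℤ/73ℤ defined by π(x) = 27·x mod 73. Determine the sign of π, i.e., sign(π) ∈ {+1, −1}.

+1

Orbit of 1 under x↦27x: [1, 27, 72, 46]… (length divides ord_73(27)).
Cycle lengths of π_27 on ℤ/73ℤ: [4, 4, 4, 4, 4, 4, 4, 4, 4, 4, 4, 4, 4, 4, 4, 4, 4, 4, 1]; 19 cycles in total.
n − c = 73 − 19 = 54; sign = (−1)^54 = +1.
The Jacobi symbol (27|73) = +1 (Zolotarev) agrees.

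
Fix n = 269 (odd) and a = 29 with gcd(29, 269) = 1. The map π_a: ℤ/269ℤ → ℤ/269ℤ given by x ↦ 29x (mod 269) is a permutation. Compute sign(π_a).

Trace 268: π^k(268) = [268, 240, 235, 90, 189, 101, 239] for k=0..6.
Cycle lengths of π_29 on ℤ/269ℤ: [268, 1]; 2 cycles in total.
n − c = 269 − 2 = 267; sign = (−1)^267 = -1.

-1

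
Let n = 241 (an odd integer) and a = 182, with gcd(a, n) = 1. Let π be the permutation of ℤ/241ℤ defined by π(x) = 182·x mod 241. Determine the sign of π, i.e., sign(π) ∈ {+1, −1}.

+1

Orbit of 200 under x↦182x: [200, 9, 192, 240, 59, 134, 47]… (length divides ord_241(182)).
π_182 has 3 disjoint cycles with lengths [120, 120, 1] on {0,…,240}.
n − c = 241 − 3 = 238; sign = (−1)^238 = +1.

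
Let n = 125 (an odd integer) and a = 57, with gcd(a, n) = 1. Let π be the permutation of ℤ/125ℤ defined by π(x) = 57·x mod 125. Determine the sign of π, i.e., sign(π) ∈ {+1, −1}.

Trace 1: π^k(1) = [1, 57, 124, 68] for k=0..3.
π_57 has 32 disjoint cycles with lengths [4, 4, 4, 4, 4, 4, 4, 4, 4, 4, 4, 4, 4, 4, 4, 4, 4, 4, 4, 4, 4, 4, 4, 4, 4, 4, 4, 4, 4, 4, 4, 1] on {0,…,124}.
With 32 cycles on 125 points, sign = (−1)^{125−32} = -1.
Via Zolotarev, sign(π_{57}) = (57|125) = -1.

-1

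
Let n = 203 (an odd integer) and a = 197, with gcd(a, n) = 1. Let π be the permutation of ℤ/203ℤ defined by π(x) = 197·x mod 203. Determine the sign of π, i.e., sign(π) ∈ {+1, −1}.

Trace 197: π^k(197) = [197, 36, 190, 78, 141, 169, 1] for k=0..6.
The orbit structure of x ↦ 197x mod 203: 35 orbits of sizes [7, 7, 7, 7, 7, 7, 7, 7, 7, 7, 7, 7, 7, 7, 7, 7, 7, 7, 7, 7, 7, 7, 7, 7, 7, 7, 7, 7, 1, 1, 1, 1, 1, 1, 1].
With 35 cycles on 203 points, sign = (−1)^{203−35} = +1.

+1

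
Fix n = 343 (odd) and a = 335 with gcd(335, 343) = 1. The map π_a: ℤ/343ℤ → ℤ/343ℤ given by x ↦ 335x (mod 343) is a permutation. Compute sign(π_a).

Start at x=260: 260 → 321 → 176 → 307 → 288 → 97 → 253 → … (one orbit).
10 cycles of lengths [98, 98, 98, 14, 14, 14, 2, 2, 2, 1].
n − c = 343 − 10 = 333; sign = (−1)^333 = -1.

-1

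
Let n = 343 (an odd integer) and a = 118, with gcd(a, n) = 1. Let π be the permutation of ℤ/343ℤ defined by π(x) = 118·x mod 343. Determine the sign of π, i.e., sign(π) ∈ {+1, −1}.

-1

Start at x=43: 43 → 272 → 197 → 265 → 57 → 209 → 309 → … (one orbit).
10 cycles of lengths [98, 98, 98, 14, 14, 14, 2, 2, 2, 1].
10 cycles on 343: each ℓ→(−1)^(ℓ−1), product (−1)^333 = -1.
Via Zolotarev, sign(π_{118}) = (118|343) = -1.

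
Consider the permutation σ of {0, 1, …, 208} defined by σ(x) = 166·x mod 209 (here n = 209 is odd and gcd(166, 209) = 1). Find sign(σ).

Start at x=111: 111 → 34 → 1 → 166 → 177 → 122 → 188 → … (one orbit).
Cycle lengths of π_166 on ℤ/209ℤ: [18, 18, 18, 18, 18, 18, 18, 18, 18, 18, 18, 1, 1, 1, 1, 1, 1, 1, 1, 1, 1, 1]; 22 cycles in total.
n − c = 209 − 22 = 187; sign = (−1)^187 = -1.
The Jacobi symbol (166|209) = -1 (Zolotarev) agrees.

-1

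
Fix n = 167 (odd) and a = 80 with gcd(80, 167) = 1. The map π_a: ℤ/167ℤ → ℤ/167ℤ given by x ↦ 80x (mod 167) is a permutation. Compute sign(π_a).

Trace 87: π^k(87) = [87, 113, 22, 90, 19, 17, 24] for k=0..6.
Cycle type of π: 166 + 1; total 2 cycles.
sign(π) = (−1)^{n − #cycles} = (−1)^{167−2} = (−1)^165 = -1.
Via Zolotarev, sign(π_{80}) = (80|167) = -1.

-1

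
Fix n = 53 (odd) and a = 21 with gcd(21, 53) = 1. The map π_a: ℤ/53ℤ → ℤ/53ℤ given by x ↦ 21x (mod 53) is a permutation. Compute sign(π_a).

-1

Orbit of 23 under x↦21x: [23, 6, 20, 49, 22, 38, 3]… (length divides ord_53(21)).
The orbit structure of x ↦ 21x mod 53: 2 orbits of sizes [52, 1].
n − c = 53 − 2 = 51; sign = (−1)^51 = -1.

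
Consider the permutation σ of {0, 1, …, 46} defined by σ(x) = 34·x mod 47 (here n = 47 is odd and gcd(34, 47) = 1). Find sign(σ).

Trace 4: π^k(4) = [4, 42, 18, 1, 34, 28, 12] for k=0..6.
The orbit structure of x ↦ 34x mod 47: 3 orbits of sizes [23, 23, 1].
47 − 3 = 44 transpositions; sign(π) = (−1)^44 = +1.

+1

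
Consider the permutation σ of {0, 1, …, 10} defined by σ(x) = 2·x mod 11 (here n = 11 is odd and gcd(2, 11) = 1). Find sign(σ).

-1

Start at x=6: 6 → 1 → 2 → 4 → 8 → 5 → 10 → … (one orbit).
π_2 has 2 disjoint cycles with lengths [10, 1] on {0,…,10}.
11 − 2 = 9 transpositions; sign(π) = (−1)^9 = -1.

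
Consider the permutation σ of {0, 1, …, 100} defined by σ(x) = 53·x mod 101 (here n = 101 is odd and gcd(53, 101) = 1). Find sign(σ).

Trace 68: π^k(68) = [68, 69, 21, 2, 5, 63, 6] for k=0..6.
Cycle lengths of π_53 on ℤ/101ℤ: [100, 1]; 2 cycles in total.
Σ(ℓ_i−1) = 101−2 = 99; sign = (−1)^99 = -1.
Via Zolotarev, sign(π_{53}) = (53|101) = -1.

-1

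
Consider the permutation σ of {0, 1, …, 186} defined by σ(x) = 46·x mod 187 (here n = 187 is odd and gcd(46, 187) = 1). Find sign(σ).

+1

Start at x=157: 157 → 116 → 100 → 112 → 103 → 63 → 93 → … (one orbit).
5 cycles of lengths [80, 80, 16, 10, 1].
5 cycles on 187: each ℓ→(−1)^(ℓ−1), product (−1)^182 = +1.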